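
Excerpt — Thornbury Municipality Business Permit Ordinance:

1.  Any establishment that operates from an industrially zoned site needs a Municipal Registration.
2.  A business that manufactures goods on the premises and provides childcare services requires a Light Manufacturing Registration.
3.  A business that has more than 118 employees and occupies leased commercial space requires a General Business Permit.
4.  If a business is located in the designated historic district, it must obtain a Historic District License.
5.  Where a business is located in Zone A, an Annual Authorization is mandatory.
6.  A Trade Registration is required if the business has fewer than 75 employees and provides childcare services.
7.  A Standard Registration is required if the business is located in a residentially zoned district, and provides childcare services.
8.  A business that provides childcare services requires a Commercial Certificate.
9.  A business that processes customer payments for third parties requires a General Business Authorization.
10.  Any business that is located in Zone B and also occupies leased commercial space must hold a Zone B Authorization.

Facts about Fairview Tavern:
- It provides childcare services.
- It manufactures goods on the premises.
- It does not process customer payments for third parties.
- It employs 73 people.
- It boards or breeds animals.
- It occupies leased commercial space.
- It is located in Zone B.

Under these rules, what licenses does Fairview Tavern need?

Commercial Certificate, Light Manufacturing Registration, Trade Registration, Zone B Authorization

1. occupies leased commercial space (not: operates from an industrially zoned site) → Municipal Registration not required.
2. manufactures goods on the premises; provides childcare services → Light Manufacturing Registration required.
3. employees 73 ≤ 118; occupies leased commercial space → General Business Permit not required.
4. is located in Zone B (not: is located in the designated historic district) → Historic District License not required.
5. is located in Zone B (not: is located in Zone A) → Annual Authorization not required.
6. employees 73 < 75; provides childcare services → Trade Registration required.
7. is located in Zone B (not: is located in a residentially zoned district); provides childcare services → Standard Registration not required.
8. provides childcare services → Commercial Certificate required.
9. does not process customer payments for third parties → General Business Authorization not required.
10. is located in Zone B; occupies leased commercial space → Zone B Authorization required.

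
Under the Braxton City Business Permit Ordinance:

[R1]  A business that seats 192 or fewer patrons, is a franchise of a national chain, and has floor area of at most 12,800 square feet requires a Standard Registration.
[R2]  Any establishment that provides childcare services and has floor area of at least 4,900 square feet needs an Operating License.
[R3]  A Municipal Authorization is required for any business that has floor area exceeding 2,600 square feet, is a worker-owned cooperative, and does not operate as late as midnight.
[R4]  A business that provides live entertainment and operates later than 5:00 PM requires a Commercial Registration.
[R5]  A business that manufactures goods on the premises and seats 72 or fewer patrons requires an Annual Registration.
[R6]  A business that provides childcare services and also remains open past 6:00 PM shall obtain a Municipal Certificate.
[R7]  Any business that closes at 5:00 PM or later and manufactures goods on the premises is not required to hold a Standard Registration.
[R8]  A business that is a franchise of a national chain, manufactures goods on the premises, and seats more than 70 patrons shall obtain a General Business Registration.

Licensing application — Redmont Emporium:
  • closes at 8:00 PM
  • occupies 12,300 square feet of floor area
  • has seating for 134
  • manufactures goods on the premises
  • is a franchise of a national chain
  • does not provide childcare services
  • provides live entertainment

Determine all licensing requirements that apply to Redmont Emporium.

[R1] seating 134 ≤ 192; is a franchise of a national chain; floor area 12,300 square feet ≤ 12,800 square feet → Standard Registration required.
[R2] does not provide childcare services; floor area 12,300 square feet ≥ 4,900 square feet → Operating License not required.
[R3] floor area 12,300 square feet > 2,600 square feet; is a franchise of a national chain (not: is a worker-owned cooperative); closes 8:00 PM, at/before midnight → Municipal Authorization not required.
[R4] provides live entertainment; closes 8:00 PM, after 5:00 PM → Commercial Registration required.
[R5] manufactures goods on the premises; seating 134 > 72 → Annual Registration not required.
[R6] does not provide childcare services; closes 8:00 PM, after 6:00 PM → Municipal Certificate not required.
[R7] closes 8:00 PM, after 5:00 PM; manufactures goods on the premises → exempt from Standard Registration.
[R8] is a franchise of a national chain; manufactures goods on the premises; seating 134 > 70 → General Business Registration required.

Commercial Registration, General Business Registration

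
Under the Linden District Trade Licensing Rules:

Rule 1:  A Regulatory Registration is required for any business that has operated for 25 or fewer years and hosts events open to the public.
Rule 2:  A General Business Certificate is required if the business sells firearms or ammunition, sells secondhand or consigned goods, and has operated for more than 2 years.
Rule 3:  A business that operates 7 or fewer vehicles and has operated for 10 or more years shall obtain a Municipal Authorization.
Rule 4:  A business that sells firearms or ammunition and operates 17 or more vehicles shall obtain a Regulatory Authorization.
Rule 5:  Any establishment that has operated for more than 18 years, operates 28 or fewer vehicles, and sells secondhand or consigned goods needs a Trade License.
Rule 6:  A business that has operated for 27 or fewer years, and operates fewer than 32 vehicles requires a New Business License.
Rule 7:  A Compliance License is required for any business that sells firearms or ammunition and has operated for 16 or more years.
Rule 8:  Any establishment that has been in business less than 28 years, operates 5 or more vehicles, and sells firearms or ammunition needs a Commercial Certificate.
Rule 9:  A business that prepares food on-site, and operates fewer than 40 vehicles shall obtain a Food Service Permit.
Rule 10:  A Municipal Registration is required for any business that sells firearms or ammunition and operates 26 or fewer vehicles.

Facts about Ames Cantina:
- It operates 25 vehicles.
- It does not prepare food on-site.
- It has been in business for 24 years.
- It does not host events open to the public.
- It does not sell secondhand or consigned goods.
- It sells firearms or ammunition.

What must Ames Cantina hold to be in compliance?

Commercial Certificate, Compliance License, Municipal Registration, New Business License, Regulatory Authorization

Rule 1: years in business 24 ≤ 25; does not host events open to the public → Regulatory Registration not required.
Rule 2: sells firearms or ammunition; does not sell secondhand or consigned goods; years in business 24 > 2 → General Business Certificate not required.
Rule 3: vehicles 25 > 7; years in business 24 ≥ 10 → Municipal Authorization not required.
Rule 4: sells firearms or ammunition; vehicles 25 ≥ 17 → Regulatory Authorization required.
Rule 5: years in business 24 > 18; vehicles 25 ≤ 28; does not sell secondhand or consigned goods → Trade License not required.
Rule 6: years in business 24 ≤ 27; vehicles 25 < 32 → New Business License required.
Rule 7: sells firearms or ammunition; years in business 24 ≥ 16 → Compliance License required.
Rule 8: years in business 24 < 28; vehicles 25 ≥ 5; sells firearms or ammunition → Commercial Certificate required.
Rule 9: does not prepare food on-site; vehicles 25 < 40 → Food Service Permit not required.
Rule 10: sells firearms or ammunition; vehicles 25 ≤ 26 → Municipal Registration required.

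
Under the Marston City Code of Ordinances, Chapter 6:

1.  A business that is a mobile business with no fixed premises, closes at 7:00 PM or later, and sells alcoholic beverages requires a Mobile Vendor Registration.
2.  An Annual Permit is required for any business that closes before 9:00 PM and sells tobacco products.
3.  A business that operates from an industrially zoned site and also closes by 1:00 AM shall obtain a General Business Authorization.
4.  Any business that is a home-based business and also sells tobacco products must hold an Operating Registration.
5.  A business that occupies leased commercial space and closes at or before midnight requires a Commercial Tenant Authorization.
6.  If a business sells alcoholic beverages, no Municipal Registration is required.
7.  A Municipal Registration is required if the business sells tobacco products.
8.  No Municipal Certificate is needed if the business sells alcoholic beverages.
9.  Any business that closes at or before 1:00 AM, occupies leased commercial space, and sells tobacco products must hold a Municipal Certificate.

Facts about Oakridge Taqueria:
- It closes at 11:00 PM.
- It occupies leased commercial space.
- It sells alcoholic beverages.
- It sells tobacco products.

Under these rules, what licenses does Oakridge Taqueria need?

1. occupies leased commercial space (not: is a mobile business with no fixed premises); closes 11:00 PM, after 7:00 PM; sells alcoholic beverages → Mobile Vendor Registration not required.
2. closes 11:00 PM, after 9:00 PM; sells tobacco products → Annual Permit not required.
3. occupies leased commercial space (not: operates from an industrially zoned site); closes 11:00 PM, at/before 1:00 AM → General Business Authorization not required.
4. occupies leased commercial space (not: is a home-based business); sells tobacco products → Operating Registration not required.
5. occupies leased commercial space; closes 11:00 PM, at/before midnight → Commercial Tenant Authorization required.
6. sells alcoholic beverages → exempt from Municipal Registration.
7. sells tobacco products → Municipal Registration required.
8. sells alcoholic beverages → exempt from Municipal Certificate.
9. closes 11:00 PM, at/before 1:00 AM; occupies leased commercial space; sells tobacco products → Municipal Certificate required.

Commercial Tenant Authorization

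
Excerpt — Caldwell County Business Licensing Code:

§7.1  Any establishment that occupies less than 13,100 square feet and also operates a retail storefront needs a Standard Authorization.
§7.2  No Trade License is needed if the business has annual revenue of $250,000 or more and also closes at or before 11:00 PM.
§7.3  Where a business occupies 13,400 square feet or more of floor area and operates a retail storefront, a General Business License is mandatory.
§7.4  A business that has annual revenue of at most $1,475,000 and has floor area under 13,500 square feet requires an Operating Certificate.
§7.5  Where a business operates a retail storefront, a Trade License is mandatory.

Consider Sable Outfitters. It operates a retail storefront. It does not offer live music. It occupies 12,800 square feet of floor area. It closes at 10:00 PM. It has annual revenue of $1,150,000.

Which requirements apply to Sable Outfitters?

Operating Certificate, Standard Authorization

§7.1 floor area 12,800 square feet < 13,100 square feet; operates a retail storefront → Standard Authorization required.
§7.2 revenue $1,150,000 ≥ $250,000; closes 10:00 PM, at/before 11:00 PM → exempt from Trade License.
§7.3 floor area 12,800 square feet < 13,400 square feet; operates a retail storefront → General Business License not required.
§7.4 revenue $1,150,000 ≤ $1,475,000; floor area 12,800 square feet < 13,500 square feet → Operating Certificate required.
§7.5 operates a retail storefront → Trade License required.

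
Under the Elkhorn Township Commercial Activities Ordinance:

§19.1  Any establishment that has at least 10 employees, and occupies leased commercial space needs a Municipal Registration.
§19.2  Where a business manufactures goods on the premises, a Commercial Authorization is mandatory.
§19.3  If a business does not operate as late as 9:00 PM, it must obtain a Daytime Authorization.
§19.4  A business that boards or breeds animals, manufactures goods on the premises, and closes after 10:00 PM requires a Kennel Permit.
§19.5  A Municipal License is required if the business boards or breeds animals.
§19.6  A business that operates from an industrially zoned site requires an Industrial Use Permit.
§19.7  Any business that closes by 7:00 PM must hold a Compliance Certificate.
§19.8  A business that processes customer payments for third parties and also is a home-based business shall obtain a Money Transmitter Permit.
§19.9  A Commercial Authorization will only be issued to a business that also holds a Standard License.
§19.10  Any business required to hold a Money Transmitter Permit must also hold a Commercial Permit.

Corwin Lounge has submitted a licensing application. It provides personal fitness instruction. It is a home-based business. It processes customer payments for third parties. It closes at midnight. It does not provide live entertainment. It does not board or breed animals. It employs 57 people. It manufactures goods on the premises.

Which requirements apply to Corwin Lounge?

Commercial Authorization, Commercial Permit, Money Transmitter Permit, Standard License

§19.1 employees 57 ≥ 10; is a home-based business (not: occupies leased commercial space) → Municipal Registration not required.
§19.2 manufactures goods on the premises → Commercial Authorization required.
§19.3 closes midnight, after 9:00 PM → Daytime Authorization not required.
§19.4 does not board or breed animals; manufactures goods on the premises; closes midnight, after 10:00 PM → Kennel Permit not required.
§19.5 does not board or breed animals → Municipal License not required.
§19.6 is a home-based business (not: operates from an industrially zoned site) → Industrial Use Permit not required.
§19.7 closes midnight, after 7:00 PM → Compliance Certificate not required.
§19.8 processes customer payments for third parties; is a home-based business → Money Transmitter Permit required.
§19.9 Commercial Authorization is required → Standard License also required.
§19.10 Money Transmitter Permit is required → Commercial Permit also required.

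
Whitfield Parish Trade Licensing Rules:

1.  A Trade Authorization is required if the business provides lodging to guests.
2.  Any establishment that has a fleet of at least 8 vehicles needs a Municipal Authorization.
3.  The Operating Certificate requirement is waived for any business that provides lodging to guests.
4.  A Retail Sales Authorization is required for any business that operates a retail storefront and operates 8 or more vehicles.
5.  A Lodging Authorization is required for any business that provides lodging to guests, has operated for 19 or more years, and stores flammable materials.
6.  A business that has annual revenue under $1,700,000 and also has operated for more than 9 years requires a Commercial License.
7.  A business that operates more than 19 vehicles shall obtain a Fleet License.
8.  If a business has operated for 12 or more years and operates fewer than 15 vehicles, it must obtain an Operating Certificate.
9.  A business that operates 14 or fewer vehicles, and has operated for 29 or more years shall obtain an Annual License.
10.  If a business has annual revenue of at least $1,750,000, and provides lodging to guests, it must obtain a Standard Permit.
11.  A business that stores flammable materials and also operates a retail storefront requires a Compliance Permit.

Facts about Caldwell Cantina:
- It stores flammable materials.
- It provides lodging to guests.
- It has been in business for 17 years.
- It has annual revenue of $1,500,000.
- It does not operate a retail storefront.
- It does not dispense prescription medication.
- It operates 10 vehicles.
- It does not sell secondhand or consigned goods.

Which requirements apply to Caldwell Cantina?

Commercial License, Municipal Authorization, Trade Authorization

1. provides lodging to guests → Trade Authorization required.
2. vehicles 10 ≥ 8 → Municipal Authorization required.
3. provides lodging to guests → exempt from Operating Certificate.
4. does not operate a retail storefront; vehicles 10 ≥ 8 → Retail Sales Authorization not required.
5. provides lodging to guests; years in business 17 < 19; stores flammable materials → Lodging Authorization not required.
6. revenue $1,500,000 < $1,700,000; years in business 17 > 9 → Commercial License required.
7. vehicles 10 ≤ 19 → Fleet License not required.
8. years in business 17 ≥ 12; vehicles 10 < 15 → Operating Certificate required.
9. vehicles 10 ≤ 14; years in business 17 < 29 → Annual License not required.
10. revenue $1,500,000 < $1,750,000; provides lodging to guests → Standard Permit not required.
11. stores flammable materials; does not operate a retail storefront → Compliance Permit not required.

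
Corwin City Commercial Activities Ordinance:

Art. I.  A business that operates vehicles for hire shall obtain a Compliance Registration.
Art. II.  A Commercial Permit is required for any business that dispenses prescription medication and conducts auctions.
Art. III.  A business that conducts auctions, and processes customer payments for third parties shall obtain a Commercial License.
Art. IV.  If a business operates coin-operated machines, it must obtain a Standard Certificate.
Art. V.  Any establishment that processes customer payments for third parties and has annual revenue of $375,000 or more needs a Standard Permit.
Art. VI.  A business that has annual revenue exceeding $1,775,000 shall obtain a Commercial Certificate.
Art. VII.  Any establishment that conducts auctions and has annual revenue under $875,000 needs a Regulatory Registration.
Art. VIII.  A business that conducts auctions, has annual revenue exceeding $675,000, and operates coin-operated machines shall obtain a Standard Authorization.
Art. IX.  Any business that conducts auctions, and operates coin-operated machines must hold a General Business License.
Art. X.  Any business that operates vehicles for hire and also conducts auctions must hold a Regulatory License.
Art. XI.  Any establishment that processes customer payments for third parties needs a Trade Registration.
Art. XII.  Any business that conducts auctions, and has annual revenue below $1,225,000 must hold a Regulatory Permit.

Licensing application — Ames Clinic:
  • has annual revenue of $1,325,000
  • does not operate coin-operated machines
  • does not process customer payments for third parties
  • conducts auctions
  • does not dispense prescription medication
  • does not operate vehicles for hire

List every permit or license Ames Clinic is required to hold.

None

Art. I. does not operate vehicles for hire → Compliance Registration not required.
Art. II. does not dispense prescription medication; conducts auctions → Commercial Permit not required.
Art. III. conducts auctions; does not process customer payments for third parties → Commercial License not required.
Art. IV. does not operate coin-operated machines → Standard Certificate not required.
Art. V. does not process customer payments for third parties; revenue $1,325,000 ≥ $375,000 → Standard Permit not required.
Art. VI. revenue $1,325,000 ≤ $1,775,000 → Commercial Certificate not required.
Art. VII. conducts auctions; revenue $1,325,000 ≥ $875,000 → Regulatory Registration not required.
Art. VIII. conducts auctions; revenue $1,325,000 > $675,000; does not operate coin-operated machines → Standard Authorization not required.
Art. IX. conducts auctions; does not operate coin-operated machines → General Business License not required.
Art. X. does not operate vehicles for hire; conducts auctions → Regulatory License not required.
Art. XI. does not process customer payments for third parties → Trade Registration not required.
Art. XII. conducts auctions; revenue $1,325,000 ≥ $1,225,000 → Regulatory Permit not required.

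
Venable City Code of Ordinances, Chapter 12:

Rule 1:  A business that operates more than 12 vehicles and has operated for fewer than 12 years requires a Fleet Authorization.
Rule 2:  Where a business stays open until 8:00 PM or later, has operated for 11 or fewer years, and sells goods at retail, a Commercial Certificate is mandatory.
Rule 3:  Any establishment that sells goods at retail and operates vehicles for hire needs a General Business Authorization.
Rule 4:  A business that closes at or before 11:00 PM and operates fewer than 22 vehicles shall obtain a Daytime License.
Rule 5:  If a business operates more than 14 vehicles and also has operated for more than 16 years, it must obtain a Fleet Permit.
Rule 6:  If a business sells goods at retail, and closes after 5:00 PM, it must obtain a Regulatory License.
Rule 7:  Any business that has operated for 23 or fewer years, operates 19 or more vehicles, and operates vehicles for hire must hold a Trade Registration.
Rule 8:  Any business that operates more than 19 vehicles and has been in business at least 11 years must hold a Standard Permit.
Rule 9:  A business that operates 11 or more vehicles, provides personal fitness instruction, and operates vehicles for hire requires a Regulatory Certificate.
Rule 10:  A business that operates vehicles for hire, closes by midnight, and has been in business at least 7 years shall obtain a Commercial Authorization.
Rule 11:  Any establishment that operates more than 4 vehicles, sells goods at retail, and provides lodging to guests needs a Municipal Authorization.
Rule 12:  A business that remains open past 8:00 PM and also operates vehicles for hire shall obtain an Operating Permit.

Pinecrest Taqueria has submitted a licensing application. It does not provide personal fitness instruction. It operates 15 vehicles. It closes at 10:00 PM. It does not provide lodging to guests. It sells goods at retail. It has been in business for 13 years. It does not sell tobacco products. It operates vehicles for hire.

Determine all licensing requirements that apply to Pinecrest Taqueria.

Rule 1: vehicles 15 > 12; years in business 13 ≥ 12 → Fleet Authorization not required.
Rule 2: closes 10:00 PM, after 8:00 PM; years in business 13 > 11; sells goods at retail → Commercial Certificate not required.
Rule 3: sells goods at retail; operates vehicles for hire → General Business Authorization required.
Rule 4: closes 10:00 PM, at/before 11:00 PM; vehicles 15 < 22 → Daytime License required.
Rule 5: vehicles 15 > 14; years in business 13 ≤ 16 → Fleet Permit not required.
Rule 6: sells goods at retail; closes 10:00 PM, after 5:00 PM → Regulatory License required.
Rule 7: years in business 13 ≤ 23; vehicles 15 < 19; operates vehicles for hire → Trade Registration not required.
Rule 8: vehicles 15 ≤ 19; years in business 13 ≥ 11 → Standard Permit not required.
Rule 9: vehicles 15 ≥ 11; does not provide personal fitness instruction; operates vehicles for hire → Regulatory Certificate not required.
Rule 10: operates vehicles for hire; closes 10:00 PM, at/before midnight; years in business 13 ≥ 7 → Commercial Authorization required.
Rule 11: vehicles 15 > 4; sells goods at retail; does not provide lodging to guests → Municipal Authorization not required.
Rule 12: closes 10:00 PM, after 8:00 PM; operates vehicles for hire → Operating Permit required.

Commercial Authorization, Daytime License, General Business Authorization, Operating Permit, Regulatory License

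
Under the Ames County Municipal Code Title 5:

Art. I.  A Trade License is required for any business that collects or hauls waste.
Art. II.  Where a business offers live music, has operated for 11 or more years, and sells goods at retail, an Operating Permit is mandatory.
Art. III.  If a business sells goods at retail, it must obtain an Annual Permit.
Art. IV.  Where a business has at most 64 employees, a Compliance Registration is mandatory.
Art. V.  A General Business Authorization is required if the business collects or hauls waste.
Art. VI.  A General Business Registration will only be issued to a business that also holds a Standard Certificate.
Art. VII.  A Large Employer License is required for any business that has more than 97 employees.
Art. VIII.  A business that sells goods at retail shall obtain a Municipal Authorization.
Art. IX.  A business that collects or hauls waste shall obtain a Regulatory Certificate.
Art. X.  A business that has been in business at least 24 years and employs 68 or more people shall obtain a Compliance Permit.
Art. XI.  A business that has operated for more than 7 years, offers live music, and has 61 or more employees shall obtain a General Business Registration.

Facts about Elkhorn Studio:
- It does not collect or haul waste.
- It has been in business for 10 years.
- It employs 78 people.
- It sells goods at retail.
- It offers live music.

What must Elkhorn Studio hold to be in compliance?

Art. I. does not collect or haul waste → Trade License not required.
Art. II. offers live music; years in business 10 < 11; sells goods at retail → Operating Permit not required.
Art. III. sells goods at retail → Annual Permit required.
Art. IV. employees 78 > 64 → Compliance Registration not required.
Art. V. does not collect or haul waste → General Business Authorization not required.
Art. VI. General Business Registration is required → Standard Certificate also required.
Art. VII. employees 78 ≤ 97 → Large Employer License not required.
Art. VIII. sells goods at retail → Municipal Authorization required.
Art. IX. does not collect or haul waste → Regulatory Certificate not required.
Art. X. years in business 10 < 24; employees 78 ≥ 68 → Compliance Permit not required.
Art. XI. years in business 10 > 7; offers live music; employees 78 ≥ 61 → General Business Registration required.

Annual Permit, General Business Registration, Municipal Authorization, Standard Certificate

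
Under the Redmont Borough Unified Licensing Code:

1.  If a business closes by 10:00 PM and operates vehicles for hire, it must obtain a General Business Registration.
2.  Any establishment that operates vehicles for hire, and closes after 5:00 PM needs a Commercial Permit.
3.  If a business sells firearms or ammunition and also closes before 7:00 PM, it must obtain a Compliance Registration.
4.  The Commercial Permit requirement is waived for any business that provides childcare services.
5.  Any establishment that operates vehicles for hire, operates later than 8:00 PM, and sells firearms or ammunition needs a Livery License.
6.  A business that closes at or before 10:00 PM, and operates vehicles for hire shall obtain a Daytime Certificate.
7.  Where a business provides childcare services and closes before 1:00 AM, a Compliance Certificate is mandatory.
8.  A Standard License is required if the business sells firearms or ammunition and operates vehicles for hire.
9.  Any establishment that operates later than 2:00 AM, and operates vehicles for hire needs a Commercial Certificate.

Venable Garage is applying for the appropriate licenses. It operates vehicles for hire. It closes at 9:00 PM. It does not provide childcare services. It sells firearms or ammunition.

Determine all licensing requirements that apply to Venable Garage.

Commercial Permit, Daytime Certificate, General Business Registration, Livery License, Standard License

1. closes 9:00 PM, at/before 10:00 PM; operates vehicles for hire → General Business Registration required.
2. operates vehicles for hire; closes 9:00 PM, after 5:00 PM → Commercial Permit required.
3. sells firearms or ammunition; closes 9:00 PM, after 7:00 PM → Compliance Registration not required.
4. does not provide childcare services → Commercial Permit exemption does not apply.
5. operates vehicles for hire; closes 9:00 PM, after 8:00 PM; sells firearms or ammunition → Livery License required.
6. closes 9:00 PM, at/before 10:00 PM; operates vehicles for hire → Daytime Certificate required.
7. does not provide childcare services; closes 9:00 PM, at/before 1:00 AM → Compliance Certificate not required.
8. sells firearms or ammunition; operates vehicles for hire → Standard License required.
9. closes 9:00 PM, at/before 2:00 AM; operates vehicles for hire → Commercial Certificate not required.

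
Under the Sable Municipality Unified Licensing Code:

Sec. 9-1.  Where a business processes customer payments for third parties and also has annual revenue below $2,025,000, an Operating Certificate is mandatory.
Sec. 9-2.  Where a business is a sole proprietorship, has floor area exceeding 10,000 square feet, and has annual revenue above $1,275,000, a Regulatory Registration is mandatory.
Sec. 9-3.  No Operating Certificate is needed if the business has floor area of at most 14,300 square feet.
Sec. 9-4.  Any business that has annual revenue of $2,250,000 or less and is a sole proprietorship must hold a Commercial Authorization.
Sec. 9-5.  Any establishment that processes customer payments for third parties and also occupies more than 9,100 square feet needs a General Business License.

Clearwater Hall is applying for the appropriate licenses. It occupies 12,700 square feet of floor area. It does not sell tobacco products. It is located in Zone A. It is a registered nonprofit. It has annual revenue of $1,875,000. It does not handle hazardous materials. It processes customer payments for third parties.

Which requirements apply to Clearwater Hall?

Sec. 9-1. processes customer payments for third parties; revenue $1,875,000 < $2,025,000 → Operating Certificate required.
Sec. 9-2. is a registered nonprofit (not: is a sole proprietorship); floor area 12,700 square feet > 10,000 square feet; revenue $1,875,000 > $1,275,000 → Regulatory Registration not required.
Sec. 9-3. floor area 12,700 square feet ≤ 14,300 square feet → exempt from Operating Certificate.
Sec. 9-4. revenue $1,875,000 ≤ $2,250,000; is a registered nonprofit (not: is a sole proprietorship) → Commercial Authorization not required.
Sec. 9-5. processes customer payments for third parties; floor area 12,700 square feet > 9,100 square feet → General Business License required.

General Business License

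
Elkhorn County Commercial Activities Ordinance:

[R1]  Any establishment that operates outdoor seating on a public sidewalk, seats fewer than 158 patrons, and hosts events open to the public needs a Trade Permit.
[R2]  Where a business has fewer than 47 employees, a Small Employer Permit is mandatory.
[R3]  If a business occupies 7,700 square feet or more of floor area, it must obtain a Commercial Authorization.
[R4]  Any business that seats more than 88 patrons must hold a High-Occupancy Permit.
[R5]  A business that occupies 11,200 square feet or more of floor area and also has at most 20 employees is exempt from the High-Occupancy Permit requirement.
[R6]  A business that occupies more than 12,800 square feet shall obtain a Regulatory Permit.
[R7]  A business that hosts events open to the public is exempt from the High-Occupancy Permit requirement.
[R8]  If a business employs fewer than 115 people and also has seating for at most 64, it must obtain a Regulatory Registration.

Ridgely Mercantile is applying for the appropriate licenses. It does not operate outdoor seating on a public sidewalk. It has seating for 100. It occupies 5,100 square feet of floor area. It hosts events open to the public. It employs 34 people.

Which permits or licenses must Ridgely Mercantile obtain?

Small Employer Permit

[R1] does not operate outdoor seating on a public sidewalk; seating 100 < 158; hosts events open to the public → Trade Permit not required.
[R2] employees 34 < 47 → Small Employer Permit required.
[R3] floor area 5,100 square feet < 7,700 square feet → Commercial Authorization not required.
[R4] seating 100 > 88 → High-Occupancy Permit required.
[R5] floor area 5,100 square feet < 11,200 square feet; employees 34 > 20 → High-Occupancy Permit exemption does not apply.
[R6] floor area 5,100 square feet ≤ 12,800 square feet → Regulatory Permit not required.
[R7] hosts events open to the public → exempt from High-Occupancy Permit.
[R8] employees 34 < 115; seating 100 > 64 → Regulatory Registration not required.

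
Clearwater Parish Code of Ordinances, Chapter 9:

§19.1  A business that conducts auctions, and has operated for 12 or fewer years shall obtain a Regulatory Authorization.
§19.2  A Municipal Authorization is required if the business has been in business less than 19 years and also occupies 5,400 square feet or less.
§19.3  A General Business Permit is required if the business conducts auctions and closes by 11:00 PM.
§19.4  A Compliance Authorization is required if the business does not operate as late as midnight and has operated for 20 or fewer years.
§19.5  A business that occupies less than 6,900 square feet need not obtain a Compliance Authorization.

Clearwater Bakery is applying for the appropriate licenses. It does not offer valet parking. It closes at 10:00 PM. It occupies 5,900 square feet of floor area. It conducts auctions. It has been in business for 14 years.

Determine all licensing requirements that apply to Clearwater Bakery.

General Business Permit

§19.1 conducts auctions; years in business 14 > 12 → Regulatory Authorization not required.
§19.2 years in business 14 < 19; floor area 5,900 square feet > 5,400 square feet → Municipal Authorization not required.
§19.3 conducts auctions; closes 10:00 PM, at/before 11:00 PM → General Business Permit required.
§19.4 closes 10:00 PM, at/before midnight; years in business 14 ≤ 20 → Compliance Authorization required.
§19.5 floor area 5,900 square feet < 6,900 square feet → exempt from Compliance Authorization.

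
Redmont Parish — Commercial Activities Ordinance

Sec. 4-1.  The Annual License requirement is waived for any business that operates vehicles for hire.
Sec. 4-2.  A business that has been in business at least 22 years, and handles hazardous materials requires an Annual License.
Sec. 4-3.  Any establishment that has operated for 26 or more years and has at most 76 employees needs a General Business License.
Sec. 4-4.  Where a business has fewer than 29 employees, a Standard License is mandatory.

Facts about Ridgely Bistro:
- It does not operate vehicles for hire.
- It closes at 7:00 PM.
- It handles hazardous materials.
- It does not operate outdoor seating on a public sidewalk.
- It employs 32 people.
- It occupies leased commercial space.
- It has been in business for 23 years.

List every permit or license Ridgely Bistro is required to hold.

Annual License

Sec. 4-1. does not operate vehicles for hire → Annual License exemption does not apply.
Sec. 4-2. years in business 23 ≥ 22; handles hazardous materials → Annual License required.
Sec. 4-3. years in business 23 < 26; employees 32 ≤ 76 → General Business License not required.
Sec. 4-4. employees 32 ≥ 29 → Standard License not required.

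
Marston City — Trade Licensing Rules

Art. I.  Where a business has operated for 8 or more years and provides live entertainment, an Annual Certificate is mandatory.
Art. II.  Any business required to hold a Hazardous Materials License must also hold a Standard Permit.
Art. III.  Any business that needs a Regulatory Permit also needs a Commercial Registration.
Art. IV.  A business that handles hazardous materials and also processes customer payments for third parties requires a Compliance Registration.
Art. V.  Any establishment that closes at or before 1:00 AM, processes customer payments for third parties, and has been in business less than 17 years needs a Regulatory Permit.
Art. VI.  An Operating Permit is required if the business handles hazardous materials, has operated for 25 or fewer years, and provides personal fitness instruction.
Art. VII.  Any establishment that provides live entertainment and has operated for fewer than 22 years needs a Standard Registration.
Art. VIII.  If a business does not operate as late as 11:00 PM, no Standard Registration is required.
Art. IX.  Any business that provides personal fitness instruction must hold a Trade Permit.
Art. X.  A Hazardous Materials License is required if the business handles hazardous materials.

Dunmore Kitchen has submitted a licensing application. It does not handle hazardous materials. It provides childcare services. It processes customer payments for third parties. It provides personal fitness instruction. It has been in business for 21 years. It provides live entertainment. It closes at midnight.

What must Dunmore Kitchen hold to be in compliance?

Art. I. years in business 21 ≥ 8; provides live entertainment → Annual Certificate required.
Art. II. Hazardous Materials License is not required → no effect.
Art. III. Regulatory Permit is not required → no effect.
Art. IV. does not handle hazardous materials; processes customer payments for third parties → Compliance Registration not required.
Art. V. closes midnight, at/before 1:00 AM; processes customer payments for third parties; years in business 21 ≥ 17 → Regulatory Permit not required.
Art. VI. does not handle hazardous materials; years in business 21 ≤ 25; provides personal fitness instruction → Operating Permit not required.
Art. VII. provides live entertainment; years in business 21 < 22 → Standard Registration required.
Art. VIII. closes midnight, after 11:00 PM → Standard Registration exemption does not apply.
Art. IX. provides personal fitness instruction → Trade Permit required.
Art. X. does not handle hazardous materials → Hazardous Materials License not required.

Annual Certificate, Standard Registration, Trade Permit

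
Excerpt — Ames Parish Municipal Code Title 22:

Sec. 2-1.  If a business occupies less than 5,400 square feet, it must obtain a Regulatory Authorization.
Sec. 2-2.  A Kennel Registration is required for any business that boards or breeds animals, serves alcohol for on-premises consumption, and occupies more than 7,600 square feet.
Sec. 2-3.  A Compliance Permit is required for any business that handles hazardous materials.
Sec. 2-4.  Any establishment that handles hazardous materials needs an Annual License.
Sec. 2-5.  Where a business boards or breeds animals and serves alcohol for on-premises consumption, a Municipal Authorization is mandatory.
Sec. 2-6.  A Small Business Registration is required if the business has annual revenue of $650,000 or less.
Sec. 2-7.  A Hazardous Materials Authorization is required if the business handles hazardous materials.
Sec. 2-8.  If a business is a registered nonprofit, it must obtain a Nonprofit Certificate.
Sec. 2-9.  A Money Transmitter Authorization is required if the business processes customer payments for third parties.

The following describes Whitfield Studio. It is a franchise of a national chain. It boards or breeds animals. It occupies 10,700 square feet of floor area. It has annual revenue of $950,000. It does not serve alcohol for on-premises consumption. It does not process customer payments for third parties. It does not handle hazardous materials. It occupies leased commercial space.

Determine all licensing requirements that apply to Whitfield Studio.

None

Sec. 2-1. floor area 10,700 square feet ≥ 5,400 square feet → Regulatory Authorization not required.
Sec. 2-2. boards or breeds animals; does not serve alcohol for on-premises consumption; floor area 10,700 square feet > 7,600 square feet → Kennel Registration not required.
Sec. 2-3. does not handle hazardous materials → Compliance Permit not required.
Sec. 2-4. does not handle hazardous materials → Annual License not required.
Sec. 2-5. boards or breeds animals; does not serve alcohol for on-premises consumption → Municipal Authorization not required.
Sec. 2-6. revenue $950,000 > $650,000 → Small Business Registration not required.
Sec. 2-7. does not handle hazardous materials → Hazardous Materials Authorization not required.
Sec. 2-8. is a franchise of a national chain (not: is a registered nonprofit) → Nonprofit Certificate not required.
Sec. 2-9. does not process customer payments for third parties → Money Transmitter Authorization not required.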